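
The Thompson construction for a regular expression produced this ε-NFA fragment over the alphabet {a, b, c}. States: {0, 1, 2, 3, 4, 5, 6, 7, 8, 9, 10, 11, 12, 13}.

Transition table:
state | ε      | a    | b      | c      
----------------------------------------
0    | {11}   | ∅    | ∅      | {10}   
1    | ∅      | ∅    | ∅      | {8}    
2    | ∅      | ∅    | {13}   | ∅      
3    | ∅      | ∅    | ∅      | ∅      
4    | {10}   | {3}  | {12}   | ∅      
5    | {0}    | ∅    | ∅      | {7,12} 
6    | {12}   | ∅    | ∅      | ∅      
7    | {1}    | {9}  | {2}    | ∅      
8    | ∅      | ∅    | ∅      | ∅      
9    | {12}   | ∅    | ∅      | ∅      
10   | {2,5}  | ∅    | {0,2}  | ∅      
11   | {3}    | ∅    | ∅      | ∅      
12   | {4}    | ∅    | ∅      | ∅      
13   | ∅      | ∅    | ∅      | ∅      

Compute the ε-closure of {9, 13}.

{0, 2, 3, 4, 5, 9, 10, 11, 12, 13}

Start with {9, 13}.
From 9 via ε: add 12.
From 12 via ε: add 4.
From 4 via ε: add 10.
From 10 via ε: add 2, 5.
From 5 via ε: add 0.
From 0 via ε: add 11.
From 11 via ε: add 3.
No new states can be added; the closed set is {0, 2, 3, 4, 5, 9, 10, 11, 12, 13}.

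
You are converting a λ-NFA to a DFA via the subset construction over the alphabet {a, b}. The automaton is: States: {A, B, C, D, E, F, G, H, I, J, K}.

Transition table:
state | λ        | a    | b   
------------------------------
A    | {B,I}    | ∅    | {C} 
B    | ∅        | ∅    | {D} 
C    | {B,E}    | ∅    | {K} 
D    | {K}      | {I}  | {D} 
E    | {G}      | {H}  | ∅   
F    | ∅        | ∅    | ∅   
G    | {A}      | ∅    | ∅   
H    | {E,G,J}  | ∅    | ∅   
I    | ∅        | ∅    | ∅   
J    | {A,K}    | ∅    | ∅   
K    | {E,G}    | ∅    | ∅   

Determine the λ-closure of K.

Start with {K}.
From K via λ: add E, G.
From G via λ: add A.
From A via λ: add B, I.
No new states can be added; the closed set is {A, B, E, G, I, K}.

{A, B, E, G, I, K}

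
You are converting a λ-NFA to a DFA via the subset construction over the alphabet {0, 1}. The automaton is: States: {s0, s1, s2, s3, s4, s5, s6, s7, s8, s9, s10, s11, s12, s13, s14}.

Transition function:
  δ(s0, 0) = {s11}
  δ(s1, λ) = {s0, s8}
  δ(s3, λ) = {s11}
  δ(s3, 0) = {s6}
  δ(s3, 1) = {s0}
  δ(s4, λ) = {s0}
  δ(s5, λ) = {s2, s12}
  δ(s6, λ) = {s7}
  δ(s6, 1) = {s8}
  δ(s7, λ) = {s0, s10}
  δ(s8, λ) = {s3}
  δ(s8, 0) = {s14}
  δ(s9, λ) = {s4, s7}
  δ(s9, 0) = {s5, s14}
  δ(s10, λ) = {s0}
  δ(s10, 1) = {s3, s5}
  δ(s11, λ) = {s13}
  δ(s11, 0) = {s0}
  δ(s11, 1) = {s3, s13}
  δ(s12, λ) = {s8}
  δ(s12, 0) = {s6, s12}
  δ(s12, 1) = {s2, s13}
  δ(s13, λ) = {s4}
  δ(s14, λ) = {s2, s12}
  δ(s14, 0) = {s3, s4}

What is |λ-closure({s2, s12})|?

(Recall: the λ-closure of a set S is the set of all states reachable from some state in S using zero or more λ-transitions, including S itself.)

Start with {s2, s12}.
From s12 via λ: add s8.
From s8 via λ: add s3.
From s3 via λ: add s11.
From s11 via λ: add s13.
From s13 via λ: add s4.
From s4 via λ: add s0.
λ-closure = {s0, s2, s3, s4, s8, s11, s12, s13}, which has 8 states.

8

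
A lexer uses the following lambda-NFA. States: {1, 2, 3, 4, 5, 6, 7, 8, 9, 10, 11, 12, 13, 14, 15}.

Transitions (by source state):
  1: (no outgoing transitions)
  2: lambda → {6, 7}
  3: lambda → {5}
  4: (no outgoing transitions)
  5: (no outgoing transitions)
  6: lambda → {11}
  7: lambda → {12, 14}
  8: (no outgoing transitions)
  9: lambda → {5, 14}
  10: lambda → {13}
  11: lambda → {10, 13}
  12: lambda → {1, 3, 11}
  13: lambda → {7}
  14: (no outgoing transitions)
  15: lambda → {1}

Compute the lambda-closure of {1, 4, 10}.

{1, 3, 4, 5, 7, 10, 11, 12, 13, 14}

Start with {1, 4, 10}.
From 10 via lambda: add 13.
From 13 via lambda: add 7.
From 7 via lambda: add 12, 14.
From 12 via lambda: add 3, 11.
From 3 via lambda: add 5.
No new states can be added; the closed set is {1, 3, 4, 5, 7, 10, 11, 12, 13, 14}.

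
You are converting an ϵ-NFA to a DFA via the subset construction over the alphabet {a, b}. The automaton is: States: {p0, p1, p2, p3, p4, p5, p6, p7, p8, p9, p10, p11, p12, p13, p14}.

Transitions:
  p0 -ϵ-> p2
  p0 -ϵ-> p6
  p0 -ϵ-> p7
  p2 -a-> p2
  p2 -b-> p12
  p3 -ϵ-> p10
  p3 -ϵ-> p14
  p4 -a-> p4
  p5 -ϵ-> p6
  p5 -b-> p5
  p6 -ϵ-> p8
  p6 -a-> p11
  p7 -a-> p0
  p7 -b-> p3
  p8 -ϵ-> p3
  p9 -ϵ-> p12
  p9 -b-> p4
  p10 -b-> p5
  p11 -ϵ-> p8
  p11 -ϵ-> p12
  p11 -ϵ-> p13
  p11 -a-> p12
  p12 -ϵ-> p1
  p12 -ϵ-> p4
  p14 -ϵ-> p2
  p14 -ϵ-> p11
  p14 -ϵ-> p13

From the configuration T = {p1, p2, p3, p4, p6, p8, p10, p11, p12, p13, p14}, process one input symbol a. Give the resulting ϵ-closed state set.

p2 on a → {p2}.
p4 on a → {p4}.
p6 on a → {p11}.
p11 on a → {p12}.
No a-transition from p1, p3, p8, p10, p12, p13, p14.
Union after reading a: {p2, p4, p11, p12}.
Now take the ϵ-closure:
From p11 via ϵ: add p8, p13.
From p12 via ϵ: add p1.
From p8 via ϵ: add p3.
From p3 via ϵ: add p10, p14.
No new states can be added; the closed set is {p1, p2, p3, p4, p8, p10, p11, p12, p13, p14}.

{p1, p2, p3, p4, p8, p10, p11, p12, p13, p14}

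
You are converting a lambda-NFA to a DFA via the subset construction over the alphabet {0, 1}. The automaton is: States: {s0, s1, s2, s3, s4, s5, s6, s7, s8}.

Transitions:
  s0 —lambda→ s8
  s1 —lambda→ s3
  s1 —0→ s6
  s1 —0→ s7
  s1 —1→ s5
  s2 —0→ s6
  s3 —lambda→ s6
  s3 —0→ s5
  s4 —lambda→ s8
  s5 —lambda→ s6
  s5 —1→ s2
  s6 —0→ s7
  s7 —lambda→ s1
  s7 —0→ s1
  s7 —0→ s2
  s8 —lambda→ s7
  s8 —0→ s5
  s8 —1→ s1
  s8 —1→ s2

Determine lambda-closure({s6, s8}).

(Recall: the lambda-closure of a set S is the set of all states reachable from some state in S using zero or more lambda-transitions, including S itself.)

{s1, s3, s6, s7, s8}

Start with {s6, s8}.
From s8 via lambda: add s7.
From s7 via lambda: add s1.
From s1 via lambda: add s3.
No new states can be added; the closed set is {s1, s3, s6, s7, s8}.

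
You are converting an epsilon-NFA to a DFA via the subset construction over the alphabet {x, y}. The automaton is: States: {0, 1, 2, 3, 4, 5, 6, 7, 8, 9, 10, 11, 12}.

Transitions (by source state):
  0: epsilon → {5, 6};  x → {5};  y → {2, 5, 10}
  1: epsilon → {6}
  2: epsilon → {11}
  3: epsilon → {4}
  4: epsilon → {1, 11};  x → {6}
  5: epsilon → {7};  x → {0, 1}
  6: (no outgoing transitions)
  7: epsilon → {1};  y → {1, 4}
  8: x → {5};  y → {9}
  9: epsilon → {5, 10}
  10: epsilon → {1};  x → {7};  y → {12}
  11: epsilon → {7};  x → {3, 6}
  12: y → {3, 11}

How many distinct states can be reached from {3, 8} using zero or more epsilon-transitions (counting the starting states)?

Start with {3, 8}.
From 3 via epsilon: add 4.
From 4 via epsilon: add 1, 11.
From 1 via epsilon: add 6.
From 11 via epsilon: add 7.
epsilon-closure = {1, 3, 4, 6, 7, 8, 11}, which has 7 states.

7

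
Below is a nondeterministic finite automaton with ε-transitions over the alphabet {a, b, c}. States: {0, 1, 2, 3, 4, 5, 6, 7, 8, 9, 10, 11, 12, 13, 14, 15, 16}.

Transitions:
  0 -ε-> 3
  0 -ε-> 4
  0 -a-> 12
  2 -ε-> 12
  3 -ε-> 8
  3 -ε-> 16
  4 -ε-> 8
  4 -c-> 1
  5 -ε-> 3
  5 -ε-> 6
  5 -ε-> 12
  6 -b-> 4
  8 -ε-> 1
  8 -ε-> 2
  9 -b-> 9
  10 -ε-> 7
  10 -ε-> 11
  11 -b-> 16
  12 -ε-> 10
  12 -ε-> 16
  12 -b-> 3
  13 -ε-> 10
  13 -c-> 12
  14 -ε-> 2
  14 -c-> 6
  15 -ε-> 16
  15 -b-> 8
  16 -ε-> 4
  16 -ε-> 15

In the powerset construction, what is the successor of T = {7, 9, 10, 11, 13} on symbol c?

13 on c → {12}.
No c-transition from 7, 9, 10, 11.
Union after reading c: {12}.
Now take the ε-closure:
From 12 via ε: add 10, 16.
From 10 via ε: add 7, 11.
From 16 via ε: add 4, 15.
From 4 via ε: add 8.
From 8 via ε: add 1, 2.
No new states can be added; the closed set is {1, 2, 4, 7, 8, 10, 11, 12, 15, 16}.

{1, 2, 4, 7, 8, 10, 11, 12, 15, 16}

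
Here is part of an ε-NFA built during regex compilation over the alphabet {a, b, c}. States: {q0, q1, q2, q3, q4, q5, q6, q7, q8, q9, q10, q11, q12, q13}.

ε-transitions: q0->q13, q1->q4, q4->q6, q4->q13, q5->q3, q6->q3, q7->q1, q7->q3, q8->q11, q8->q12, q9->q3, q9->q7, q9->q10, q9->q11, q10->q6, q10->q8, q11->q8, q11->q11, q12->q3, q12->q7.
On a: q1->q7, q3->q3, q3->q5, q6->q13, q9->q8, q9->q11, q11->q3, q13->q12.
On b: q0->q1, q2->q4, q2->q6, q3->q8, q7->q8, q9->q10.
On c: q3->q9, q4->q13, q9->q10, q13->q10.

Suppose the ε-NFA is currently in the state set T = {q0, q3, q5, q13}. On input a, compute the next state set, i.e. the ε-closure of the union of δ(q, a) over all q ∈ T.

{q1, q3, q4, q5, q6, q7, q12, q13}

q3 on a → {q3, q5}.
q13 on a → {q12}.
No a-transition from q0, q5.
Union after reading a: {q3, q5, q12}.
Now take the ε-closure:
From q12 via ε: add q7.
From q7 via ε: add q1.
From q1 via ε: add q4.
From q4 via ε: add q6, q13.
No new states can be added; the closed set is {q1, q3, q4, q5, q6, q7, q12, q13}.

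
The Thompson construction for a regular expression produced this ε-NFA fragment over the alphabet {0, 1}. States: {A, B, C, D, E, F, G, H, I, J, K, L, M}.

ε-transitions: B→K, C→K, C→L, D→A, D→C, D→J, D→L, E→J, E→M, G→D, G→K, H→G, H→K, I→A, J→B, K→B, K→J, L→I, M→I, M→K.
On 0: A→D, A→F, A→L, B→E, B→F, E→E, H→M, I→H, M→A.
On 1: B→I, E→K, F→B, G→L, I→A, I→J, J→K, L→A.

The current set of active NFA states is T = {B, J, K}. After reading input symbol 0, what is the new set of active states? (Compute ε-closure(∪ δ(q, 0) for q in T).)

{A, B, E, F, I, J, K, M}

B on 0 → {E, F}.
No 0-transition from J, K.
Union after reading 0: {E, F}.
Now take the ε-closure:
From E via ε: add J, M.
From J via ε: add B.
From M via ε: add I, K.
From I via ε: add A.
No new states can be added; the closed set is {A, B, E, F, I, J, K, M}.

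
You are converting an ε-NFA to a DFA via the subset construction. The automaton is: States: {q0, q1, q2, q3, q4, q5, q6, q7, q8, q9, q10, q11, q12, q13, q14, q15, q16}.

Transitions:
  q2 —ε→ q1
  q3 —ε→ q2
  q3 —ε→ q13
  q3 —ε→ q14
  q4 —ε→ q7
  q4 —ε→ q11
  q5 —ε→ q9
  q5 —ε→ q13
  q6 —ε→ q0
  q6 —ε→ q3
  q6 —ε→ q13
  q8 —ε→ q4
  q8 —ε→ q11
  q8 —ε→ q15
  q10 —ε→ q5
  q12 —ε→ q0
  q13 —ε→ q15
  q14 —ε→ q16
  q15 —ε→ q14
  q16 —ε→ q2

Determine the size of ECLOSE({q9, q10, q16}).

9

Start with {q9, q10, q16}.
From q10 via ε: add q5.
From q16 via ε: add q2.
From q2 via ε: add q1.
From q5 via ε: add q13.
From q13 via ε: add q15.
From q15 via ε: add q14.
ε-closure = {q1, q2, q5, q9, q10, q13, q14, q15, q16}, which has 9 states.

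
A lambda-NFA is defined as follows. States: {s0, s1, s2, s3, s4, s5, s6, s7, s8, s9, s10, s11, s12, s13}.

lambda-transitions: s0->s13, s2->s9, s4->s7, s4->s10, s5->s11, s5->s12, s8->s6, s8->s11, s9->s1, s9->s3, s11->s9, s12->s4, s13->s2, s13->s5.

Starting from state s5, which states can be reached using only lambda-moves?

{s1, s3, s4, s5, s7, s9, s10, s11, s12}

Start with {s5}.
From s5 via lambda: add s11, s12.
From s11 via lambda: add s9.
From s12 via lambda: add s4.
From s4 via lambda: add s7, s10.
From s9 via lambda: add s1, s3.
No new states can be added; the closed set is {s1, s3, s4, s5, s7, s9, s10, s11, s12}.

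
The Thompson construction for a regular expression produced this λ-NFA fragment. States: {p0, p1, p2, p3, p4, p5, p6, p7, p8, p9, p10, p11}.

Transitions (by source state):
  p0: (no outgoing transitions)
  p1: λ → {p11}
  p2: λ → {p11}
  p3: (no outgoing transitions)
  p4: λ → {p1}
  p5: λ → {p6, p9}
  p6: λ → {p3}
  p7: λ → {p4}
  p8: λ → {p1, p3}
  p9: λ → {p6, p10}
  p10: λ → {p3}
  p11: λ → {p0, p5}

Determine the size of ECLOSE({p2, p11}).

Start with {p2, p11}.
From p11 via λ: add p0, p5.
From p5 via λ: add p6, p9.
From p6 via λ: add p3.
From p9 via λ: add p10.
λ-closure = {p0, p2, p3, p5, p6, p9, p10, p11}, which has 8 states.

8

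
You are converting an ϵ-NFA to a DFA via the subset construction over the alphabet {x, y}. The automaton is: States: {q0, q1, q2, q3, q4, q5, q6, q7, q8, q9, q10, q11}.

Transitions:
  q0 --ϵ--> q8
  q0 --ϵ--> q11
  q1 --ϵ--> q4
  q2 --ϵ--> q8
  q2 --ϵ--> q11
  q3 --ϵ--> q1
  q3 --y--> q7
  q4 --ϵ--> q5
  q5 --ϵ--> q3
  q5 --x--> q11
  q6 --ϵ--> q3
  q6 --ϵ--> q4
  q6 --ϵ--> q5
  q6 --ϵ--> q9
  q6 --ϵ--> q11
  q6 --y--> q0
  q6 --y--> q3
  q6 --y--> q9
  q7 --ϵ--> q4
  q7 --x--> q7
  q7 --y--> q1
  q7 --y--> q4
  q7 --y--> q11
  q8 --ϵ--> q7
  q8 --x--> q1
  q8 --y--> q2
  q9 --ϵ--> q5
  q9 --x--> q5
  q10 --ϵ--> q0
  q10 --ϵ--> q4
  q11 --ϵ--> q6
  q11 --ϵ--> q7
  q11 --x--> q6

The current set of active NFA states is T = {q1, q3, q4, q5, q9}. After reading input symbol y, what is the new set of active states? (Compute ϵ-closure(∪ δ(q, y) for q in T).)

{q1, q3, q4, q5, q7}

q3 on y → {q7}.
No y-transition from q1, q4, q5, q9.
Union after reading y: {q7}.
Now take the ϵ-closure:
From q7 via ϵ: add q4.
From q4 via ϵ: add q5.
From q5 via ϵ: add q3.
From q3 via ϵ: add q1.
No new states can be added; the closed set is {q1, q3, q4, q5, q7}.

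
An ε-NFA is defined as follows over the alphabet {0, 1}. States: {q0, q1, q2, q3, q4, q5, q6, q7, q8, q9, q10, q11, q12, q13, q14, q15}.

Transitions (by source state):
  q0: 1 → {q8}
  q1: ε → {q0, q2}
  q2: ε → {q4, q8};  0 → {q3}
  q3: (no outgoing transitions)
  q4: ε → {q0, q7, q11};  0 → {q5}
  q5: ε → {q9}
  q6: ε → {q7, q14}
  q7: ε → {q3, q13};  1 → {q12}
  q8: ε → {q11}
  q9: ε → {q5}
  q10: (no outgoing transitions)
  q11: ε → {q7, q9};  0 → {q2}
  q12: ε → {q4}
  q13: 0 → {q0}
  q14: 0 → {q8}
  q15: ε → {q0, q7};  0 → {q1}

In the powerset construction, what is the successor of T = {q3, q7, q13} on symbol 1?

q7 on 1 → {q12}.
No 1-transition from q3, q13.
Union after reading 1: {q12}.
Now take the ε-closure:
From q12 via ε: add q4.
From q4 via ε: add q0, q7, q11.
From q7 via ε: add q3, q13.
From q11 via ε: add q9.
From q9 via ε: add q5.
No new states can be added; the closed set is {q0, q3, q4, q5, q7, q9, q11, q12, q13}.

{q0, q3, q4, q5, q7, q9, q11, q12, q13}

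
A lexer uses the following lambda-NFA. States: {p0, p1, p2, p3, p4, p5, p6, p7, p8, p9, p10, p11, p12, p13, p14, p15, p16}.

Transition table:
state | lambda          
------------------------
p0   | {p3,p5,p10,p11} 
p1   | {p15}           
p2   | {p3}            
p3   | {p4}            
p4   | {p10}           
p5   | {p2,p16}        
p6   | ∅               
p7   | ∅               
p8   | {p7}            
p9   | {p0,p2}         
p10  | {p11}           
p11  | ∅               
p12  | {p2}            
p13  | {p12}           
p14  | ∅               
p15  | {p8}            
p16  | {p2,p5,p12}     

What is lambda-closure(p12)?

{p2, p3, p4, p10, p11, p12}

Start with {p12}.
From p12 via lambda: add p2.
From p2 via lambda: add p3.
From p3 via lambda: add p4.
From p4 via lambda: add p10.
From p10 via lambda: add p11.
No new states can be added; the closed set is {p2, p3, p4, p10, p11, p12}.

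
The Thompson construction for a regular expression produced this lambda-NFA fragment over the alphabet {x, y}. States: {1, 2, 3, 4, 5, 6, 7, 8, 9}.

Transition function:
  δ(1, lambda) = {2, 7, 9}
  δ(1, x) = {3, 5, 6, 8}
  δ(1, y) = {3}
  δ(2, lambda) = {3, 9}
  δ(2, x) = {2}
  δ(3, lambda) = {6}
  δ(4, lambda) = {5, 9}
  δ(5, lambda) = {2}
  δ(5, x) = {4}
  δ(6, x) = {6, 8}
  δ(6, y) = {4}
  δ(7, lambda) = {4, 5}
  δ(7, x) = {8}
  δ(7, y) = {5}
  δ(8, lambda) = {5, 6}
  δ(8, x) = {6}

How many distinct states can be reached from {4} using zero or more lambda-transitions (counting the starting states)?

6

Start with {4}.
From 4 via lambda: add 5, 9.
From 5 via lambda: add 2.
From 2 via lambda: add 3.
From 3 via lambda: add 6.
lambda-closure = {2, 3, 4, 5, 6, 9}, which has 6 states.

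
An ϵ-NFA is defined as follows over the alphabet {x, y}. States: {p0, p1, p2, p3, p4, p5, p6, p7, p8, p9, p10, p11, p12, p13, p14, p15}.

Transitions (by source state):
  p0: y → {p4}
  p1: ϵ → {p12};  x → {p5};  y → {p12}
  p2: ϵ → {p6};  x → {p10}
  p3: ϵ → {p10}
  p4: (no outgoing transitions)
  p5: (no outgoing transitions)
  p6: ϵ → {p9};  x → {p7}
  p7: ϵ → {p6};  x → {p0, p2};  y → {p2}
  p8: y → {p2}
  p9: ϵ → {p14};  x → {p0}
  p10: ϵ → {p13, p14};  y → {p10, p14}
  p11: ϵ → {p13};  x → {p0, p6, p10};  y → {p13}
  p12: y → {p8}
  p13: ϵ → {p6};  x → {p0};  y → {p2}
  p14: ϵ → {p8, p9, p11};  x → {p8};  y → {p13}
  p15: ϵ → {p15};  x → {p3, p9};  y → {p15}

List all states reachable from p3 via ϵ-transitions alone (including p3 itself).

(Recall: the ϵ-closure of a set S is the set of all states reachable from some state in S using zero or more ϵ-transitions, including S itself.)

Start with {p3}.
From p3 via ϵ: add p10.
From p10 via ϵ: add p13, p14.
From p13 via ϵ: add p6.
From p14 via ϵ: add p8, p9, p11.
No new states can be added; the closed set is {p3, p6, p8, p9, p10, p11, p13, p14}.

{p3, p6, p8, p9, p10, p11, p13, p14}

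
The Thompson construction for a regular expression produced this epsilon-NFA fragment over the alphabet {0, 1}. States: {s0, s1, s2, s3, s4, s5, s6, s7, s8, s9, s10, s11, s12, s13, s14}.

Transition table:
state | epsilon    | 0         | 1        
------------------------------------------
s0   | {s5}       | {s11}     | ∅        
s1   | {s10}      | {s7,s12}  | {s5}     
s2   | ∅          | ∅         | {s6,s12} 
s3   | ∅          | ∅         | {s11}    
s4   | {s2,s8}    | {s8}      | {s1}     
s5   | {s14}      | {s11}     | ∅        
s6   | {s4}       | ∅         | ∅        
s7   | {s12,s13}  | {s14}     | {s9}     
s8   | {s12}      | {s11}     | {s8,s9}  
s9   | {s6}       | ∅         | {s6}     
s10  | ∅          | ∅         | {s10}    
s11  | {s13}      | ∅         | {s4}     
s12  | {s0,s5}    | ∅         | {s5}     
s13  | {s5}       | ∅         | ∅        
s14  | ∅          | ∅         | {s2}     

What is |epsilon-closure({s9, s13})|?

10

Start with {s9, s13}.
From s9 via epsilon: add s6.
From s13 via epsilon: add s5.
From s5 via epsilon: add s14.
From s6 via epsilon: add s4.
From s4 via epsilon: add s2, s8.
From s8 via epsilon: add s12.
From s12 via epsilon: add s0.
epsilon-closure = {s0, s2, s4, s5, s6, s8, s9, s12, s13, s14}, which has 10 states.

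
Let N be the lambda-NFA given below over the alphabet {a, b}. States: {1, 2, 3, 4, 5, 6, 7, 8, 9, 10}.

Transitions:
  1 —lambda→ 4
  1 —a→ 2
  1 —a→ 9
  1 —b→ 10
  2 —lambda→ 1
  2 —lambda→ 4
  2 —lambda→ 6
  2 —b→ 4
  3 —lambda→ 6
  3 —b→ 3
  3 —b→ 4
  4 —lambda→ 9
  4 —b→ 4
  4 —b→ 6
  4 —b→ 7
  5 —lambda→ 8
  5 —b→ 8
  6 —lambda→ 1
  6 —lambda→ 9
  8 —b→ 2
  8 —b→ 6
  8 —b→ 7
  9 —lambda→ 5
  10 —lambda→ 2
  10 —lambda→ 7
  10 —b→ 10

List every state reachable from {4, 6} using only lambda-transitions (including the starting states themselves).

Start with {4, 6}.
From 4 via lambda: add 9.
From 6 via lambda: add 1.
From 9 via lambda: add 5.
From 5 via lambda: add 8.
No new states can be added; the closed set is {1, 4, 5, 6, 8, 9}.

{1, 4, 5, 6, 8, 9}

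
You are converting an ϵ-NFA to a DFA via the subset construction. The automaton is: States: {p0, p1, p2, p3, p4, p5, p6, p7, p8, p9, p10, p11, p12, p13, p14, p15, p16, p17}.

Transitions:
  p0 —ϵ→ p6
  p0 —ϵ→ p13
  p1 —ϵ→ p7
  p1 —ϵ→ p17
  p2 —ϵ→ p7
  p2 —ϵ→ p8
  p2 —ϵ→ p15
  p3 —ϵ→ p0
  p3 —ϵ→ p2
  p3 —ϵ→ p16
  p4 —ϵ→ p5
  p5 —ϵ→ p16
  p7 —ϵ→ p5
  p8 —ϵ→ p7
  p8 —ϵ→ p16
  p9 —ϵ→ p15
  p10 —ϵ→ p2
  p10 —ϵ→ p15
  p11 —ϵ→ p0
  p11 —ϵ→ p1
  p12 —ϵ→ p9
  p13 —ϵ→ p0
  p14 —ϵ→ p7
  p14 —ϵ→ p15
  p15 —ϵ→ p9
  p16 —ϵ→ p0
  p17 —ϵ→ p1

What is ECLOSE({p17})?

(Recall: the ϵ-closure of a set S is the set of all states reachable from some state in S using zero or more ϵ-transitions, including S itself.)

Start with {p17}.
From p17 via ϵ: add p1.
From p1 via ϵ: add p7.
From p7 via ϵ: add p5.
From p5 via ϵ: add p16.
From p16 via ϵ: add p0.
From p0 via ϵ: add p6, p13.
No new states can be added; the closed set is {p0, p1, p5, p6, p7, p13, p16, p17}.

{p0, p1, p5, p6, p7, p13, p16, p17}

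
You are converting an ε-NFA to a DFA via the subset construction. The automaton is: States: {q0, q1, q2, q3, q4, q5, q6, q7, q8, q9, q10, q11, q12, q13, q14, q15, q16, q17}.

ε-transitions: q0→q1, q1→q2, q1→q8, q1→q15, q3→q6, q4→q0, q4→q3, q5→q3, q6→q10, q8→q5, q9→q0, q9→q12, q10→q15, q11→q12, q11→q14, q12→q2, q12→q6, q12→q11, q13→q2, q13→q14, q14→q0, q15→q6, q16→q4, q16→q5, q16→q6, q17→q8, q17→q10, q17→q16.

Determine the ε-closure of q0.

Start with {q0}.
From q0 via ε: add q1.
From q1 via ε: add q2, q8, q15.
From q8 via ε: add q5.
From q15 via ε: add q6.
From q5 via ε: add q3.
From q6 via ε: add q10.
No new states can be added; the closed set is {q0, q1, q2, q3, q5, q6, q8, q10, q15}.

{q0, q1, q2, q3, q5, q6, q8, q10, q15}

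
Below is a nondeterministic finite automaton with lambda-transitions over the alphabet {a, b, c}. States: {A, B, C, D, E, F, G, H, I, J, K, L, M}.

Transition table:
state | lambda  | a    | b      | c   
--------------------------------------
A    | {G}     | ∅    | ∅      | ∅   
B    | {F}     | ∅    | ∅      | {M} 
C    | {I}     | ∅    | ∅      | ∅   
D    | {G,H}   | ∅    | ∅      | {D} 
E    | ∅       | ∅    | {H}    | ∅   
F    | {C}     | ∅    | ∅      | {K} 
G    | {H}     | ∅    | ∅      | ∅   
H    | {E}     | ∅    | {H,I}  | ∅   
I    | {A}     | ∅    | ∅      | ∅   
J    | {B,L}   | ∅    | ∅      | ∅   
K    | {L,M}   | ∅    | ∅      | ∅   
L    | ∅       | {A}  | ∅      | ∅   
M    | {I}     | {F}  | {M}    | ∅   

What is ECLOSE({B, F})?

Start with {B, F}.
From F via lambda: add C.
From C via lambda: add I.
From I via lambda: add A.
From A via lambda: add G.
From G via lambda: add H.
From H via lambda: add E.
No new states can be added; the closed set is {A, B, C, E, F, G, H, I}.

{A, B, C, E, F, G, H, I}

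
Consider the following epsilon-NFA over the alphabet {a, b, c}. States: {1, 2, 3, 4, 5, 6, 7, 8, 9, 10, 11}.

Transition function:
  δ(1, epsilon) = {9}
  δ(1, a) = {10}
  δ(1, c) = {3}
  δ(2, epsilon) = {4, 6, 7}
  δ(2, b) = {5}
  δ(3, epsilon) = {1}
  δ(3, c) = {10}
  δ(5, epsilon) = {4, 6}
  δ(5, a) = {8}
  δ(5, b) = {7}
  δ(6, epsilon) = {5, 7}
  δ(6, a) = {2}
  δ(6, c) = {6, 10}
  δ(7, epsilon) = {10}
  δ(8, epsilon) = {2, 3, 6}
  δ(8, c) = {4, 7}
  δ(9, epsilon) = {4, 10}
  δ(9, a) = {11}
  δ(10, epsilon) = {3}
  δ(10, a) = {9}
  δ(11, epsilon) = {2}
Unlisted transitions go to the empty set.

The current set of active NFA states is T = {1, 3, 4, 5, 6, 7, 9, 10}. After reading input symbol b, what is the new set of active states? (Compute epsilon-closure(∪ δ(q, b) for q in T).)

5 on b → {7}.
No b-transition from 1, 3, 4, 6, 7, 9, 10.
Union after reading b: {7}.
Now take the epsilon-closure:
From 7 via epsilon: add 10.
From 10 via epsilon: add 3.
From 3 via epsilon: add 1.
From 1 via epsilon: add 9.
From 9 via epsilon: add 4.
No new states can be added; the closed set is {1, 3, 4, 7, 9, 10}.

{1, 3, 4, 7, 9, 10}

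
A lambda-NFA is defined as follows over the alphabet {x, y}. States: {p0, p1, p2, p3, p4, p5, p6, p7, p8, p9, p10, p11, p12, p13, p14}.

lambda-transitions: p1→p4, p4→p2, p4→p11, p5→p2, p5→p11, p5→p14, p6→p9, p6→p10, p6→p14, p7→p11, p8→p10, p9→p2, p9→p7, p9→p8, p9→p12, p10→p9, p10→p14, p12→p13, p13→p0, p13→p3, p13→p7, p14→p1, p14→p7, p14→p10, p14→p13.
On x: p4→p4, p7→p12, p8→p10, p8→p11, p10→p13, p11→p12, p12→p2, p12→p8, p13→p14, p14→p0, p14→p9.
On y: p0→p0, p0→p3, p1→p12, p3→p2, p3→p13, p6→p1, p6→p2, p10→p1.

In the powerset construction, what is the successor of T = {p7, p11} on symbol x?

p7 on x → {p12}.
p11 on x → {p12}.
Union after reading x: {p12}.
Now take the lambda-closure:
From p12 via lambda: add p13.
From p13 via lambda: add p0, p3, p7.
From p7 via lambda: add p11.
No new states can be added; the closed set is {p0, p3, p7, p11, p12, p13}.

{p0, p3, p7, p11, p12, p13}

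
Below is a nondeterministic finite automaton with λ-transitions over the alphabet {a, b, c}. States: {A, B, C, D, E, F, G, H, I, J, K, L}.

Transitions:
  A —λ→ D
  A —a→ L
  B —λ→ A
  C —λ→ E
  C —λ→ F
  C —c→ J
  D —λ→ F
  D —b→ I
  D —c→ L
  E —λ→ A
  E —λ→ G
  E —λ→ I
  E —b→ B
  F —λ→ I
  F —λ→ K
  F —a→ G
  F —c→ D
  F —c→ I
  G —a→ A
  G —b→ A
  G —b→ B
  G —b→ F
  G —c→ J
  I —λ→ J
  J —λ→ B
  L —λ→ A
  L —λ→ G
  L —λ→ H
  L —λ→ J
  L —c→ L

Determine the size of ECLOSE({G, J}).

8

Start with {G, J}.
From J via λ: add B.
From B via λ: add A.
From A via λ: add D.
From D via λ: add F.
From F via λ: add I, K.
λ-closure = {A, B, D, F, G, I, J, K}, which has 8 states.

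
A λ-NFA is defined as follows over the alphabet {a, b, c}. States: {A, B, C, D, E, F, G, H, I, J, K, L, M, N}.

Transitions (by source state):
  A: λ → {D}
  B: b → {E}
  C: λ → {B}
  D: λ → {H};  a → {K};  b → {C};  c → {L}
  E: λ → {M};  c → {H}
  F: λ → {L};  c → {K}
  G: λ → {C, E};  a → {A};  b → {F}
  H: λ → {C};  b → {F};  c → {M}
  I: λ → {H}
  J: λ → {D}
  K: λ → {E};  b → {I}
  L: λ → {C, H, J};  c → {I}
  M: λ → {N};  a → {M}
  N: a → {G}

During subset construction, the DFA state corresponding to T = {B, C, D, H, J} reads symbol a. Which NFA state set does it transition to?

{E, K, M, N}

D on a → {K}.
No a-transition from B, C, H, J.
Union after reading a: {K}.
Now take the λ-closure:
From K via λ: add E.
From E via λ: add M.
From M via λ: add N.
No new states can be added; the closed set is {E, K, M, N}.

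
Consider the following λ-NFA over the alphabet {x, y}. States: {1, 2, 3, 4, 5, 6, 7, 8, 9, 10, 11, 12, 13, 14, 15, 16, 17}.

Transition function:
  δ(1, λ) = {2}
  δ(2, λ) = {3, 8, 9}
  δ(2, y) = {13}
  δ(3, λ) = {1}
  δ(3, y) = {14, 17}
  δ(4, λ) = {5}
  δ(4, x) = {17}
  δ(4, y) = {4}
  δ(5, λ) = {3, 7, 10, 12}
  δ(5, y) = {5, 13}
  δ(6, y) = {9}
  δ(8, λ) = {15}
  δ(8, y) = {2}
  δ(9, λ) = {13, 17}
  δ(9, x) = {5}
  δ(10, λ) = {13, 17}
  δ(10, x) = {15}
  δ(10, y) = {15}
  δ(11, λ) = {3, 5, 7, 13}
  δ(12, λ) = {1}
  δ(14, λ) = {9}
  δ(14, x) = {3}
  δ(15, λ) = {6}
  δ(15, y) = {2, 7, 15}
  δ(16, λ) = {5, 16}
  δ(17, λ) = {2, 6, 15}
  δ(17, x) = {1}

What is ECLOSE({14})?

{1, 2, 3, 6, 8, 9, 13, 14, 15, 17}

Start with {14}.
From 14 via λ: add 9.
From 9 via λ: add 13, 17.
From 17 via λ: add 2, 6, 15.
From 2 via λ: add 3, 8.
From 3 via λ: add 1.
No new states can be added; the closed set is {1, 2, 3, 6, 8, 9, 13, 14, 15, 17}.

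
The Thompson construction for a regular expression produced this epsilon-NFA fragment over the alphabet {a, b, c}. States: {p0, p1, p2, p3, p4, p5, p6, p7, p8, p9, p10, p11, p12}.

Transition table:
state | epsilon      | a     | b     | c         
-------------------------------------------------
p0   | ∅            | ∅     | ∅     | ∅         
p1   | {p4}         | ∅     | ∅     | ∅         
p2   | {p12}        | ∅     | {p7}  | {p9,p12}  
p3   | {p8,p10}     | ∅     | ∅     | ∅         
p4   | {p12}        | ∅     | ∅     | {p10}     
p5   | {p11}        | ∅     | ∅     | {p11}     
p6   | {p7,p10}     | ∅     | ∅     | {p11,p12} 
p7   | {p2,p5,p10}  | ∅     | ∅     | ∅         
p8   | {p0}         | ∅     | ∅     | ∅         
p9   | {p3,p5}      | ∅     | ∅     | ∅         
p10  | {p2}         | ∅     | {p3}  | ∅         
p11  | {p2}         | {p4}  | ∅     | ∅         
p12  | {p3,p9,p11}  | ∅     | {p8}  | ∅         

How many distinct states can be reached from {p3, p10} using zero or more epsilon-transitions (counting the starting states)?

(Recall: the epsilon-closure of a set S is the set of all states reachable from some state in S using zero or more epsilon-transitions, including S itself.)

9

Start with {p3, p10}.
From p3 via epsilon: add p8.
From p10 via epsilon: add p2.
From p2 via epsilon: add p12.
From p8 via epsilon: add p0.
From p12 via epsilon: add p9, p11.
From p9 via epsilon: add p5.
epsilon-closure = {p0, p2, p3, p5, p8, p9, p10, p11, p12}, which has 9 states.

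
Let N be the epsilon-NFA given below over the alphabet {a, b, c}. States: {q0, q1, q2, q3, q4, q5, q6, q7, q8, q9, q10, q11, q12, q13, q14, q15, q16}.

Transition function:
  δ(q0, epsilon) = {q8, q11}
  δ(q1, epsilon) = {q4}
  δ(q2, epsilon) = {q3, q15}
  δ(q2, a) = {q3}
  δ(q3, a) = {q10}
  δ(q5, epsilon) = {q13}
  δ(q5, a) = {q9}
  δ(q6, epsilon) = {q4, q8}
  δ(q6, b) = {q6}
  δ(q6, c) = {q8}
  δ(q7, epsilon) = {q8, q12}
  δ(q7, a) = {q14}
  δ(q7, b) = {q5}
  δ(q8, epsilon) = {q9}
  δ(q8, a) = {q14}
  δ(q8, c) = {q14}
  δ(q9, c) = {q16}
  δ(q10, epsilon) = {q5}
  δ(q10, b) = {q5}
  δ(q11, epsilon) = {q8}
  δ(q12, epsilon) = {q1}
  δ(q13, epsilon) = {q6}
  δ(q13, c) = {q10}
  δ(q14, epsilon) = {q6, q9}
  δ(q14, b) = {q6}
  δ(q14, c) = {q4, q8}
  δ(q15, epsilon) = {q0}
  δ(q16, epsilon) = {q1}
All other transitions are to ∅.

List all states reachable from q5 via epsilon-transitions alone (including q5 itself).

{q4, q5, q6, q8, q9, q13}

Start with {q5}.
From q5 via epsilon: add q13.
From q13 via epsilon: add q6.
From q6 via epsilon: add q4, q8.
From q8 via epsilon: add q9.
No new states can be added; the closed set is {q4, q5, q6, q8, q9, q13}.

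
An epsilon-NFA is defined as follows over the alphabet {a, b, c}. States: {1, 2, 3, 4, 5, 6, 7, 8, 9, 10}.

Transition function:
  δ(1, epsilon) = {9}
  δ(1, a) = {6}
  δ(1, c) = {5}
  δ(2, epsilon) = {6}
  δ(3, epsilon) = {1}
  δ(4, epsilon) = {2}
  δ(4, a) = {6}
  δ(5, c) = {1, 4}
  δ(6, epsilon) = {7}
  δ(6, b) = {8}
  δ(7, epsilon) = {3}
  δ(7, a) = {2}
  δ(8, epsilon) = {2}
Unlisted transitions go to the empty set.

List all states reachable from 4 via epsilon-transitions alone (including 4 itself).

Start with {4}.
From 4 via epsilon: add 2.
From 2 via epsilon: add 6.
From 6 via epsilon: add 7.
From 7 via epsilon: add 3.
From 3 via epsilon: add 1.
From 1 via epsilon: add 9.
No new states can be added; the closed set is {1, 2, 3, 4, 6, 7, 9}.

{1, 2, 3, 4, 6, 7, 9}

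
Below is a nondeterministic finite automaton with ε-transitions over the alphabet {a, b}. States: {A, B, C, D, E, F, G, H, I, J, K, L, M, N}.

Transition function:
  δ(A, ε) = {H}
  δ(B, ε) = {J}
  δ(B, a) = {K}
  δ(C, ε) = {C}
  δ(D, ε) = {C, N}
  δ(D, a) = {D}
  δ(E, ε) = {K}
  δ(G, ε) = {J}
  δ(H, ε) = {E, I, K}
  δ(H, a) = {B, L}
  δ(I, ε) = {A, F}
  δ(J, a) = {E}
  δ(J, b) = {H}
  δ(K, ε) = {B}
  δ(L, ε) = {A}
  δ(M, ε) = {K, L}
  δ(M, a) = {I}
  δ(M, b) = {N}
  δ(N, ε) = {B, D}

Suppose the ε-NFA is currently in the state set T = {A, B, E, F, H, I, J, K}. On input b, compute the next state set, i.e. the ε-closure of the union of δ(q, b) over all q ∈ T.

J on b → {H}.
No b-transition from A, B, E, F, H, I, K.
Union after reading b: {H}.
Now take the ε-closure:
From H via ε: add E, I, K.
From I via ε: add A, F.
From K via ε: add B.
From B via ε: add J.
No new states can be added; the closed set is {A, B, E, F, H, I, J, K}.

{A, B, E, F, H, I, J, K}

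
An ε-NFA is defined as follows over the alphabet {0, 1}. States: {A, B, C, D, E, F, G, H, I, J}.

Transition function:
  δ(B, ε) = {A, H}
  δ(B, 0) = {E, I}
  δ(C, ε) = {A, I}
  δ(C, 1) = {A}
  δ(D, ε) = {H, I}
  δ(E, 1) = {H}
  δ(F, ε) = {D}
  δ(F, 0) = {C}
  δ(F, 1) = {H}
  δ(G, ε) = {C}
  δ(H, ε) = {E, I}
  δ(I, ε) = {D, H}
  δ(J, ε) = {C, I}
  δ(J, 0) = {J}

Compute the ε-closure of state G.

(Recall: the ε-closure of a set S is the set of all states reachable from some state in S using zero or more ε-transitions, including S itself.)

Start with {G}.
From G via ε: add C.
From C via ε: add A, I.
From I via ε: add D, H.
From H via ε: add E.
No new states can be added; the closed set is {A, C, D, E, G, H, I}.

{A, C, D, E, G, H, I}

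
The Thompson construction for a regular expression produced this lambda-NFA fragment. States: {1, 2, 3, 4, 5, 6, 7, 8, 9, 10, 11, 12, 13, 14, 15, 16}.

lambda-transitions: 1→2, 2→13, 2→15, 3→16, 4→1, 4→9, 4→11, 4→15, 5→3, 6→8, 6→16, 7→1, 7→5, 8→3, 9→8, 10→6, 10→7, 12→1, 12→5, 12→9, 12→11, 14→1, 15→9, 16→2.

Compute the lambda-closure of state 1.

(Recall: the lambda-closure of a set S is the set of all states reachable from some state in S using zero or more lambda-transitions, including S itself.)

Start with {1}.
From 1 via lambda: add 2.
From 2 via lambda: add 13, 15.
From 15 via lambda: add 9.
From 9 via lambda: add 8.
From 8 via lambda: add 3.
From 3 via lambda: add 16.
No new states can be added; the closed set is {1, 2, 3, 8, 9, 13, 15, 16}.

{1, 2, 3, 8, 9, 13, 15, 16}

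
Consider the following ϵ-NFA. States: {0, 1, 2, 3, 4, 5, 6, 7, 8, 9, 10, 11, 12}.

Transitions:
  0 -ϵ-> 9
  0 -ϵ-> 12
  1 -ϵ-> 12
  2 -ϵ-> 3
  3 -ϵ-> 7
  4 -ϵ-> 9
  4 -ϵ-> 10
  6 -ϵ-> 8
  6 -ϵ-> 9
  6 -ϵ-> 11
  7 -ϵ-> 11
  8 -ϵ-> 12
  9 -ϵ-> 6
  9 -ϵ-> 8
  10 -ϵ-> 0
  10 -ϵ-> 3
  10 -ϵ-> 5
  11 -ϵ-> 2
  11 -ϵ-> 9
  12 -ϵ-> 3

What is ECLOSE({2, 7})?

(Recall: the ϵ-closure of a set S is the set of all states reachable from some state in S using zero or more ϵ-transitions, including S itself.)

Start with {2, 7}.
From 2 via ϵ: add 3.
From 7 via ϵ: add 11.
From 11 via ϵ: add 9.
From 9 via ϵ: add 6, 8.
From 8 via ϵ: add 12.
No new states can be added; the closed set is {2, 3, 6, 7, 8, 9, 11, 12}.

{2, 3, 6, 7, 8, 9, 11, 12}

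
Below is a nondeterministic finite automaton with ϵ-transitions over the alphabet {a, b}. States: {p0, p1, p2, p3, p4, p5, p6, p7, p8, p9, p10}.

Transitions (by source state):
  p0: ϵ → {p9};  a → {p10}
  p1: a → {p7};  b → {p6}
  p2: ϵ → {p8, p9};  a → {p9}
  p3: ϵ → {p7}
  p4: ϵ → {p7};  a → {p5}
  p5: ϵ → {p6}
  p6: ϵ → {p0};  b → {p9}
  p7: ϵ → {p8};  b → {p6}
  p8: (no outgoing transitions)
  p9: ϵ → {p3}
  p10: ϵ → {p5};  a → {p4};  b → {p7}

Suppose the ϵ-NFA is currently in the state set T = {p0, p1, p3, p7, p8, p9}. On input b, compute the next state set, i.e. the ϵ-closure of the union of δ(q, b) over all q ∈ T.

p1 on b → {p6}.
p7 on b → {p6}.
No b-transition from p0, p3, p8, p9.
Union after reading b: {p6}.
Now take the ϵ-closure:
From p6 via ϵ: add p0.
From p0 via ϵ: add p9.
From p9 via ϵ: add p3.
From p3 via ϵ: add p7.
From p7 via ϵ: add p8.
No new states can be added; the closed set is {p0, p3, p6, p7, p8, p9}.

{p0, p3, p6, p7, p8, p9}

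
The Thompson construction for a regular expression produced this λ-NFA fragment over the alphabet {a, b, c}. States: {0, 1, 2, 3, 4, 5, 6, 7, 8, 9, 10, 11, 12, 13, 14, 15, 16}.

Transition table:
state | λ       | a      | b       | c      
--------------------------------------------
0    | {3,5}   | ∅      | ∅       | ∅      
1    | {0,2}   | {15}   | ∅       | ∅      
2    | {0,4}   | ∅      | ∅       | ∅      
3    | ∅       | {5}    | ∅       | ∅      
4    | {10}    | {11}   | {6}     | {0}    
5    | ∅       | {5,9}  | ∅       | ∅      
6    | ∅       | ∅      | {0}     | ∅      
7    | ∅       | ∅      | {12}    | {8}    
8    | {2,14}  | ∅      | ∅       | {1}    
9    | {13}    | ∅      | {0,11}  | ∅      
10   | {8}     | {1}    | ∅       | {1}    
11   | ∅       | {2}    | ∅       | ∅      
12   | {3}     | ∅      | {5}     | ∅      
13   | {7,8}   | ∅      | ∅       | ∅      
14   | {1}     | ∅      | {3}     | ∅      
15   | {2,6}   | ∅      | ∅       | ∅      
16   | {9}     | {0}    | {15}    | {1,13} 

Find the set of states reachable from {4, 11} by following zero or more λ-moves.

Start with {4, 11}.
From 4 via λ: add 10.
From 10 via λ: add 8.
From 8 via λ: add 2, 14.
From 2 via λ: add 0.
From 14 via λ: add 1.
From 0 via λ: add 3, 5.
No new states can be added; the closed set is {0, 1, 2, 3, 4, 5, 8, 10, 11, 14}.

{0, 1, 2, 3, 4, 5, 8, 10, 11, 14}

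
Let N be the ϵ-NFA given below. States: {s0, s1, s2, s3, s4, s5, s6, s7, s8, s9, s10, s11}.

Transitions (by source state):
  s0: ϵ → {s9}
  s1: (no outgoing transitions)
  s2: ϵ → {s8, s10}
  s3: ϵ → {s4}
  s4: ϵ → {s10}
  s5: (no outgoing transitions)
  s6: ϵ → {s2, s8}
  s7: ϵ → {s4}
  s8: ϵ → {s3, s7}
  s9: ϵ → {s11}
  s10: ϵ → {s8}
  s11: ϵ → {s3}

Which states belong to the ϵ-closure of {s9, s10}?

{s3, s4, s7, s8, s9, s10, s11}

Start with {s9, s10}.
From s9 via ϵ: add s11.
From s10 via ϵ: add s8.
From s8 via ϵ: add s3, s7.
From s3 via ϵ: add s4.
No new states can be added; the closed set is {s3, s4, s7, s8, s9, s10, s11}.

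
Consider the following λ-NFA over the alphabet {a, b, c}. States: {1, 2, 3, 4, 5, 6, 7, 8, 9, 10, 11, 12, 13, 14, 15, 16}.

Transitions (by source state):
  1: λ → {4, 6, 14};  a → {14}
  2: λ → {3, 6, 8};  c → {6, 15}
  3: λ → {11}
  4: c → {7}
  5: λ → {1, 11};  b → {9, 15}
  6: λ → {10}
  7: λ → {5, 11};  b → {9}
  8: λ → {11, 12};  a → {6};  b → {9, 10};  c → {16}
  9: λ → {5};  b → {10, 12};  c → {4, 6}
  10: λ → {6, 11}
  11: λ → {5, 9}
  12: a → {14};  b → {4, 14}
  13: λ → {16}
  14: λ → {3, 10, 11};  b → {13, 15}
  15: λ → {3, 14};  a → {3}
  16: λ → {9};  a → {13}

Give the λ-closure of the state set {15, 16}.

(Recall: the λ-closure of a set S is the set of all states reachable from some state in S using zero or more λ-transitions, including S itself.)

{1, 3, 4, 5, 6, 9, 10, 11, 14, 15, 16}

Start with {15, 16}.
From 15 via λ: add 3, 14.
From 16 via λ: add 9.
From 3 via λ: add 11.
From 9 via λ: add 5.
From 14 via λ: add 10.
From 5 via λ: add 1.
From 10 via λ: add 6.
From 1 via λ: add 4.
No new states can be added; the closed set is {1, 3, 4, 5, 6, 9, 10, 11, 14, 15, 16}.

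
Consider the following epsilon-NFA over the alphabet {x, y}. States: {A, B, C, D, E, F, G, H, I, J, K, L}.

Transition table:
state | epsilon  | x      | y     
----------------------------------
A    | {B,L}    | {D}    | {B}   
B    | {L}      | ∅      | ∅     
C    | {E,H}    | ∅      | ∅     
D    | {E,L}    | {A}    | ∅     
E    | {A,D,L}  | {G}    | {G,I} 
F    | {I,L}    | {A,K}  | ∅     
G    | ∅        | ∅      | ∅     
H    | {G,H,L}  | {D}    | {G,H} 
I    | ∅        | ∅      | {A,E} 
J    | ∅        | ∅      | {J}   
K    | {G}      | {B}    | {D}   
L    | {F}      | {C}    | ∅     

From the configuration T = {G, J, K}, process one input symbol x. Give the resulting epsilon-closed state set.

K on x → {B}.
No x-transition from G, J.
Union after reading x: {B}.
Now take the epsilon-closure:
From B via epsilon: add L.
From L via epsilon: add F.
From F via epsilon: add I.
No new states can be added; the closed set is {B, F, I, L}.

{B, F, I, L}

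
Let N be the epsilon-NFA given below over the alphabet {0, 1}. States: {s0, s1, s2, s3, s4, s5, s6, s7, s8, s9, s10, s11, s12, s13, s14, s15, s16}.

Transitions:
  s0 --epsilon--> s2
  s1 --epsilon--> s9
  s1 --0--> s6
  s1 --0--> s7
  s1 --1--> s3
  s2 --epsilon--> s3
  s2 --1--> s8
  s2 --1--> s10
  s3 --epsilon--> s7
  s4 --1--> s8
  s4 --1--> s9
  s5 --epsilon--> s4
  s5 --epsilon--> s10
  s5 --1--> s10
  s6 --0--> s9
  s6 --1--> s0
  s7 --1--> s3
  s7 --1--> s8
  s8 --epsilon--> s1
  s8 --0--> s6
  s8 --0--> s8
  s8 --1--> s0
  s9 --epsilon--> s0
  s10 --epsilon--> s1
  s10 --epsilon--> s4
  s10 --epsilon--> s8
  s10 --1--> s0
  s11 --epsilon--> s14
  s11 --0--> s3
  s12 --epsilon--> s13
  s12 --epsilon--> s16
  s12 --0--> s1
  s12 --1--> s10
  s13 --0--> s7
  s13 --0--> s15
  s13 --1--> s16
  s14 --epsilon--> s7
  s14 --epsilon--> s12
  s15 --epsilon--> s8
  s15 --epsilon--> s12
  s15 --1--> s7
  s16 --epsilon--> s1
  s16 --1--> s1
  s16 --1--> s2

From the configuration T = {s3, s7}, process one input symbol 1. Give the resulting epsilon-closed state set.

s7 on 1 → {s3, s8}.
No 1-transition from s3.
Union after reading 1: {s3, s8}.
Now take the epsilon-closure:
From s3 via epsilon: add s7.
From s8 via epsilon: add s1.
From s1 via epsilon: add s9.
From s9 via epsilon: add s0.
From s0 via epsilon: add s2.
No new states can be added; the closed set is {s0, s1, s2, s3, s7, s8, s9}.

{s0, s1, s2, s3, s7, s8, s9}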